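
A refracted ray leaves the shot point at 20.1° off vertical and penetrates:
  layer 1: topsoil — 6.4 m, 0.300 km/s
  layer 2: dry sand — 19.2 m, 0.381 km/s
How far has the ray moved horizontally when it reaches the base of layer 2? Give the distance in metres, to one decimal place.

11.7 m

Apply Snell's law at each interface; in layer i the horizontal offset is hᵢ·tan θᵢ.
Layer 1: θ = 20.10°; offset = 6.4·tan 20.10° = 2.342 m.
Layer 2: sin θ = 0.381·sin 20.1°/0.300 = 0.4364, θ = 25.88°; offset = 19.2·tan 25.88° = 9.314 m.
Σ offsets = 11.656 m.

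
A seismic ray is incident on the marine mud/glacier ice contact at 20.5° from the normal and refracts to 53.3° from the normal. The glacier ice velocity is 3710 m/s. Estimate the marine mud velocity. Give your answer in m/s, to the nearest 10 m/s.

1620 m/s

Snell's law: sin 20.5°/V₁ = sin 53.3°/V₂.
V₁ = V₂·sin 20.5°/sin 53.3° = 3710 × 0.4368 = 1620.49 m/s.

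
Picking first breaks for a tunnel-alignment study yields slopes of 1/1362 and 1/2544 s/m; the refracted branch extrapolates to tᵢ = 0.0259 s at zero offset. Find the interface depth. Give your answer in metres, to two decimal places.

20.88 m

h = tᵢ·V₁·V₂ / (2·√(V₂²−V₁²)).
√(V₂²−V₁²) = √(2544² − 1362²) = 2148.7 m/s.
h = 0.0259 s × 1362 × 2544 / (2 × 2148.7) = 20.88 m.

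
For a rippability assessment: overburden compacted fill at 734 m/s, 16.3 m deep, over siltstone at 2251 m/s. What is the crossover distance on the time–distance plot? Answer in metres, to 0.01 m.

45.73 m

x_cross = 2h·√((V₂+V₁)/(V₂−V₁)).
(V₂+V₁)/(V₂−V₁) = (2251+734)/(2251−734) = 1.9677; √ = 1.4027.
x_cross = 2·16.3·1.4027 = 45.73 m.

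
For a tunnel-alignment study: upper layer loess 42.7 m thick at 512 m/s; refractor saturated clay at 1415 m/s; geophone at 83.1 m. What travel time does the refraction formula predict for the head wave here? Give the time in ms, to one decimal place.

214.2 ms

t = x/V₂ + 2h·√(V₂²−V₁²)/(V₁V₂).
√(V₂²−V₁²) = √(1415²−512²) = 1319.1 m/s; delay term = 2·42.7·1319.1/(512·1415) = 0.15549 s.
t = 83.1/1415 + 0.15549 = 0.21422 s.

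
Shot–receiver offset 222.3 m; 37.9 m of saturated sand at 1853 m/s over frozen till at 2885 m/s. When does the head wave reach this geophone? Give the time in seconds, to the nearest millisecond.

0.108 s

θ_c = arcsin(V₁/V₂) = arcsin(1853/2885) = 39.96°, cos θ_c = 0.7665.
Intercept time tᵢ = 2h cos θ_c / V₁ = 2·37.9·0.7665/1853 = 0.03135 s.
t = x/V₂ + tᵢ = 222.3/2885 + 0.03135 = 0.10841 s.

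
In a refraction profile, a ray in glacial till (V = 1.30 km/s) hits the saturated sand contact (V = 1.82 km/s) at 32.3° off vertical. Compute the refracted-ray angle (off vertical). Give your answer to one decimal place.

48.4°

Snell's law: sin θ₂ = (V₂/V₁)·sin θ₁ = (1.82/1.30)·sin 32.3° = 0.7481.
θ₂ = arcsin 0.7481 = 48.43° from the normal.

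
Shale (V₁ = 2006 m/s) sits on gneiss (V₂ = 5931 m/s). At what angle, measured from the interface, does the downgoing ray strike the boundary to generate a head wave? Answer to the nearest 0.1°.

70.2°

Critical incidence: sin θ_c = V₁/V₂ = 2006/5931 = 0.3382.
θ_c = arcsin 0.3382 = 19.77°.
Measured from the interface: 90° − 19.77° = 70.23°.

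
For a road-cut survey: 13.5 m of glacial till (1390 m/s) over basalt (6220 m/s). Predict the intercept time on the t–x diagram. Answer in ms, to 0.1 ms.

θ_c = arcsin(V₁/V₂) = arcsin(1390/6220) = 12.91°; cos θ_c = 0.9747.
tᵢ = 2h·cos θ_c / V₁ = 2·13.5·0.9747 / 1390 = 0.01893 s.

18.9 ms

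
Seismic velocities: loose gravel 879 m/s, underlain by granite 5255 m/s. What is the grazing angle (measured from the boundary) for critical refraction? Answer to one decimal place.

Critical incidence: sin θ_c = V₁/V₂ = 879/5255 = 0.1673.
θ_c = arcsin 0.1673 = 9.63°.
Measured from the interface: 90° − 9.63° = 80.37°.

80.4°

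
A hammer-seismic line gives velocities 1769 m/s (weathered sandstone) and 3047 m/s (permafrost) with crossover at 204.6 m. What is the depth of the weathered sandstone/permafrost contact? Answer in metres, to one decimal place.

x_cross = 2h·√((V₂+V₁)/(V₂−V₁)) → h = x_cross / (2·√((V₂+V₁)/(V₂−V₁))).
√((V₂+V₁)/(V₂−V₁)) = √((3047+1769)/(3047−1769)) = 1.9412.
h = 204.6 / (2·1.9412) = 52.70 m.

52.7 m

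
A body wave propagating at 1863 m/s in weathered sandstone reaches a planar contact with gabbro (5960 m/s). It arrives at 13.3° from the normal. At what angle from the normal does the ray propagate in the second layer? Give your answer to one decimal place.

47.4°

sin θ₁/V₁ = sin θ₂/V₂ ⇒ sin θ₂ = 5960·sin 13.3°/1863 = 5960·0.2300/1863 = 0.7360.
θ₂ = sin⁻¹(0.7360) = 47.39° (from vertical).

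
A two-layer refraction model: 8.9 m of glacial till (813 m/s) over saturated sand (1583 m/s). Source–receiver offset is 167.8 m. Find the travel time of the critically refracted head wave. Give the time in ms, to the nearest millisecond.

125 ms

θ_c = arcsin(V₁/V₂) = arcsin(813/1583) = 30.90°, cos θ_c = 0.8580.
Intercept time tᵢ = 2h cos θ_c / V₁ = 2·8.9·0.8580/813 = 0.01879 s.
t = x/V₂ + tᵢ = 167.8/1583 + 0.01879 = 0.12479 s.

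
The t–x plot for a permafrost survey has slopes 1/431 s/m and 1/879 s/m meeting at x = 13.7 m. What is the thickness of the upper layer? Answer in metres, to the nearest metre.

h = (x_cross/2)·√((V₂−V₁)/(V₂+V₁)).
(V₂−V₁)/(V₂+V₁) = (879−431)/(879+431) = 0.3420; √ = 0.5848.
h = (13.7/2)·0.5848 = 4.01 m.

4 m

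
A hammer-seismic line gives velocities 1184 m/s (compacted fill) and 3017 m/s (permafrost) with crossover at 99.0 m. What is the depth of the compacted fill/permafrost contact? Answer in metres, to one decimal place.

32.7 m

x_cross = 2h·√((V₂+V₁)/(V₂−V₁)) → h = x_cross / (2·√((V₂+V₁)/(V₂−V₁))).
√((V₂+V₁)/(V₂−V₁)) = √((3017+1184)/(3017−1184)) = 1.5139.
h = 99.0 / (2·1.5139) = 32.70 m.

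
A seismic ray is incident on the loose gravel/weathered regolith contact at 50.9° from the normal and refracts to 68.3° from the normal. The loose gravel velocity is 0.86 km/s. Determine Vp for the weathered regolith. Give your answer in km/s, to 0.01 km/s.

1.03 km/s

sin 50.9° = 0.7760; sin 68.3° = 0.9291.
V₂ = V₁·(sin θ₂/sin θ₁) = 0.86·(0.9291/0.7760) = 1.03 km/s.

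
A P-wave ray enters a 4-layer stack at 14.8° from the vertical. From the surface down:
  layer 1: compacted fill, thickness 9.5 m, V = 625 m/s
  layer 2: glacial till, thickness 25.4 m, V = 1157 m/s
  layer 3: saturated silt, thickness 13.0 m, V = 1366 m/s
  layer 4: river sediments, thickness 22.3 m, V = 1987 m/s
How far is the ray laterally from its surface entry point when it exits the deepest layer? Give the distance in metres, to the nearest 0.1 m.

55.9 m

Apply Snell's law at each interface; in layer i the horizontal offset is hᵢ·tan θᵢ.
Layer 1: θ = 14.80°; offset = 9.5·tan 14.80° = 2.510 m.
Layer 2: sin θ = 1157·sin 14.8°/625 = 0.4729, θ = 28.22°; offset = 25.4·tan 28.22° = 13.632 m.
Layer 3: sin θ = 1366·sin 14.8°/625 = 0.5583, θ = 33.94°; offset = 13.0·tan 33.94° = 8.748 m.
Layer 4: sin θ = 1987·sin 14.8°/625 = 0.8121, θ = 54.30°; offset = 22.3·tan 54.30° = 31.037 m.
Total horizontal offset = 55.927 m.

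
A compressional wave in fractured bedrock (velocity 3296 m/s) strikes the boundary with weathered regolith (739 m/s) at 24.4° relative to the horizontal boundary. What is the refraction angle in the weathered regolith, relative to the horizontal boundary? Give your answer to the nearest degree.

78°

Angle from the normal: 90° − 24.4° = 65.6°.
Snell's law: sin θ₂ = (V₂/V₁)·sin θ₁ = (739/3296)·sin 65.6° = 0.2042.
θ₂ = sin⁻¹(0.2042) = 11.78° (from vertical).
From the interface: 90° − 11.78° = 78.22°.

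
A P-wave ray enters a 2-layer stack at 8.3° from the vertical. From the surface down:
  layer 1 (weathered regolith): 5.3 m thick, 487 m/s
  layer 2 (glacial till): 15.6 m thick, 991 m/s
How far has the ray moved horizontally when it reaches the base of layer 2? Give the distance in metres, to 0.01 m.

5.57 m

p = sin θ₁/V₁ = sin 8.3°/487 = 2.9642e-04 s/m is conserved through the stack.
Layer 1: θ = 8.30°; offset = 5.3·tan 8.30° = 0.7732 m.
Layer 2: sin θ = p·991 = 0.2938 → θ = 17.08°; offset = 15.6·tan 17.08° = 4.7940 m.
Summing the layer offsets gives 5.5672 m.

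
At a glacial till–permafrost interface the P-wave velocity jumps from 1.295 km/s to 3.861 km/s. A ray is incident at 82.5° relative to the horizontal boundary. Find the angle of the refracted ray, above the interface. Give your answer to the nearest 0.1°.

Convert to the normal: θ₁ = 90° − 82.5° = 7.5°.
Snell's law: sin θ₂ = (V₂/V₁)·sin θ₁ = (3.861/1.295)·sin 7.5° = 0.3892.
θ₂ = arcsin 0.3892 = 22.90° from the normal.
From the interface: 90° − 22.90° = 67.10°.

67.1°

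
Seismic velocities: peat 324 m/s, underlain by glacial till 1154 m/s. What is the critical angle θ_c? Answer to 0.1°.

16.3°

At critical incidence the refracted ray runs along the interface (θ₂ = 90°), so sin θ_c = V₁/V₂.
θ_c = arcsin(324/1154) = arcsin 0.2808 = 16.31°.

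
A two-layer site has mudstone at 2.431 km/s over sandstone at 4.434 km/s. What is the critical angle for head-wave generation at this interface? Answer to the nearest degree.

Critical incidence: sin θ_c = V₁/V₂ = 2.431/4.434 = 0.5483.
θ_c = arcsin 0.5483 = 33.25°.

33°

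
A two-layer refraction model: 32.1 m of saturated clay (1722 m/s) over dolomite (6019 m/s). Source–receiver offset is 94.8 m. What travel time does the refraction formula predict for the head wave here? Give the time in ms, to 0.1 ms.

θ_c = arcsin(V₁/V₂) = arcsin(1722/6019) = 16.62°, cos θ_c = 0.9582.
Intercept time tᵢ = 2h cos θ_c / V₁ = 2·32.1·0.9582/1722 = 0.03572 s.
t = x/V₂ + tᵢ = 94.8/6019 + 0.03572 = 0.05147 s.

51.5 ms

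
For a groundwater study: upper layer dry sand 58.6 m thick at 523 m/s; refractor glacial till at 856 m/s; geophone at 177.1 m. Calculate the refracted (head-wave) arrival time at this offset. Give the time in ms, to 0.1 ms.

t = x/V₂ + 2h·√(V₂²−V₁²)/(V₁V₂).
√(V₂²−V₁²) = √(856²−523²) = 677.6 m/s; delay term = 2·58.6·677.6/(523·856) = 0.17740 s.
t = 177.1/856 + 0.17740 = 0.38429 s.

384.3 ms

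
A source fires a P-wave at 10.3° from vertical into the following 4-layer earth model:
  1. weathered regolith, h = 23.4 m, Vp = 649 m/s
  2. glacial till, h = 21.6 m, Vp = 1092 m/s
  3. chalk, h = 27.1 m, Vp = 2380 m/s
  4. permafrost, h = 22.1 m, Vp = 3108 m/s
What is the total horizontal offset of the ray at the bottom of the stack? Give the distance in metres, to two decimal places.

p = sin θ₁/V₁ = sin 10.3°/649 = 2.7550e-04 s/m is conserved through the stack.
Layer 1: θ = 10.30°; offset = 23.4·tan 10.30° = 4.2525 m.
Layer 2: sin θ = p·1092 = 0.3009 → θ = 17.51°; offset = 21.6·tan 17.51° = 6.8141 m.
Layer 3: sin θ = p·2380 = 0.6557 → θ = 40.97°; offset = 27.1·tan 40.97° = 23.5350 m.
Layer 4: sin θ = p·3108 = 0.8563 → θ = 58.90°; offset = 22.1·tan 58.90° = 36.6356 m.
Total horizontal offset = 71.2372 m.

71.24 m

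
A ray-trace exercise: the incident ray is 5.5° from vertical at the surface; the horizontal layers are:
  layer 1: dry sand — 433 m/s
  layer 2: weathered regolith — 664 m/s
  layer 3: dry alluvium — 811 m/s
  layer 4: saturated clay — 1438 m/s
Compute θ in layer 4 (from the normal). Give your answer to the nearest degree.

19°

Ray parameter p = sin 5.5° / 433 = 2.2135e-04 s/m.
sin θ_4 = p·V_4 = 2.2135e-04 × 1438 = 0.3183.
θ_4 = 18.56° from the vertical.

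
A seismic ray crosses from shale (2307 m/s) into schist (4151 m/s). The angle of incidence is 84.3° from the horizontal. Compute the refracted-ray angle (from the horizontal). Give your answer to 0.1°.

79.7°

Convert to the normal: θ₁ = 90° − 84.3° = 5.7°.
sin θ₁/V₁ = sin θ₂/V₂ ⇒ sin θ₂ = 4151·sin 5.7°/2307 = 4151·0.0993/2307 = 0.1787.
θ₂ = sin⁻¹(0.1787) = 10.29° (from vertical).
From the interface: 90° − 10.29° = 79.71°.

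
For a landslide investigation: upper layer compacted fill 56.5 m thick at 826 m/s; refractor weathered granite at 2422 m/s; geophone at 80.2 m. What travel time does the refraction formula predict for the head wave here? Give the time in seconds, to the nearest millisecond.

0.162 s

θ_c = arcsin(V₁/V₂) = arcsin(826/2422) = 19.94°, cos θ_c = 0.9400.
Intercept time tᵢ = 2h cos θ_c / V₁ = 2·56.5·0.9400/826 = 0.12860 s.
t = x/V₂ + tᵢ = 80.2/2422 + 0.12860 = 0.16172 s.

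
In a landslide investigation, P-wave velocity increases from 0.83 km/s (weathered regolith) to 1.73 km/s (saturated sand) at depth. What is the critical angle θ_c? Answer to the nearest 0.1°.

Critical incidence: sin θ_c = V₁/V₂ = 0.83/1.73 = 0.4798.
θ_c = arcsin 0.4798 = 28.67°.

28.7°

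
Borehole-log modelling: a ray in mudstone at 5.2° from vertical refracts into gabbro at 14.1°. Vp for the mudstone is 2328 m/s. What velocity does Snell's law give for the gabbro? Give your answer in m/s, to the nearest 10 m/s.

sin 5.2° = 0.0906; sin 14.1° = 0.2436.
V₂ = V₁·(sin θ₂/sin θ₁) = 2328·(0.2436/0.0906) = 6257.53 m/s.

6260 m/s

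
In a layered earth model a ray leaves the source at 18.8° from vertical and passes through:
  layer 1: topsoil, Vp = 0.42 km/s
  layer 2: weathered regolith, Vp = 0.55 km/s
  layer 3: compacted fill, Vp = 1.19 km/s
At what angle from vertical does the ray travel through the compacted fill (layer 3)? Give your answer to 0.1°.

Ray parameter p = sin 18.8° / 0.42 = 7.6730e-01 s/km.
sin θ_3 = p·V_3 = 7.6730e-01 × 1.19 = 0.9131.
θ_3 = 65.94° from the vertical.

65.9°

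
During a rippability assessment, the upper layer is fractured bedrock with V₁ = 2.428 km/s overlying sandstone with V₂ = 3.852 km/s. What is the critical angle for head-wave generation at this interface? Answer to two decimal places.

39.07°

At critical incidence the refracted ray runs along the interface (θ₂ = 90°), so sin θ_c = V₁/V₂.
θ_c = arcsin(2.428/3.852) = arcsin 0.6303 = 39.07°.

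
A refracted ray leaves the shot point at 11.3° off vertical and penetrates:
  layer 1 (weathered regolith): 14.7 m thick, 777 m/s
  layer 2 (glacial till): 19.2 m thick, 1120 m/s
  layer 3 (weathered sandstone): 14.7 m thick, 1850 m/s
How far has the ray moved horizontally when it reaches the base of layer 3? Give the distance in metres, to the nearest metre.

16 m

Ray parameter p = sin 11.3° / 777 m/s = 2.5218e-04 s/m.
Layer 1: θ = 11.30°; offset = 14.7·tan 11.30° = 2.937 m.
Layer 2: sin θ = p·1120 = 0.2824 → θ = 16.41°; offset = 19.2·tan 16.41° = 5.653 m.
Layer 3: sin θ = p·1850 = 0.4665 → θ = 27.81°; offset = 14.7·tan 27.81° = 7.754 m.
Summing the layer offsets gives 16.344 m.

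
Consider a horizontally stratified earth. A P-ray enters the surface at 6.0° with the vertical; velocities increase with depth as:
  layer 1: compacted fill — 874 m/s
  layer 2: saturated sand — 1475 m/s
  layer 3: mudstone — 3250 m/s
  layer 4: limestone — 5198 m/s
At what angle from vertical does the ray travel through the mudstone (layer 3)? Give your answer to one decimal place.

Snell's law across each interface conserves sin θ / V, so sin θ_3 = V_3·sin θ₁/V₁.
sin θ_3 = 3250 × sin 6.0° / 874 = 0.3887.
θ_3 = arcsin 0.3887 = 22.87°.

22.9°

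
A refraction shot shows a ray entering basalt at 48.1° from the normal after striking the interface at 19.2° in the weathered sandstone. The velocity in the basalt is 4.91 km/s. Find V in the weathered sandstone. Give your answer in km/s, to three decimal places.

2.169 km/s

Snell's law: sin 19.2°/V₁ = sin 48.1°/V₂.
V₁ = V₂·sin 19.2°/sin 48.1° = 4.91 × 0.4418 = 2.169 km/s.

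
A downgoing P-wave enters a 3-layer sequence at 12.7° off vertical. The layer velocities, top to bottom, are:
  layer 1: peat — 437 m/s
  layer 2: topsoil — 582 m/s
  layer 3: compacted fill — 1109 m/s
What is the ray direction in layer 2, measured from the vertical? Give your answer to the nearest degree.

17°

Ray parameter p = sin 12.7° / 437 = 5.0308e-04 s/m.
sin θ_2 = p·V_2 = 5.0308e-04 × 582 = 0.2928.
θ_2 = 17.03° from the vertical.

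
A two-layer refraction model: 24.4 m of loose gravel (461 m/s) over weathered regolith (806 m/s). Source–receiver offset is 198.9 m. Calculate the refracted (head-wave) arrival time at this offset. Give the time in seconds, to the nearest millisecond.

0.334 s

t = x/V₂ + 2h·√(V₂²−V₁²)/(V₁V₂).
√(V₂²−V₁²) = √(806²−461²) = 661.1 m/s; delay term = 2·24.4·661.1/(461·806) = 0.08683 s.
t = 198.9/806 + 0.08683 = 0.33361 s.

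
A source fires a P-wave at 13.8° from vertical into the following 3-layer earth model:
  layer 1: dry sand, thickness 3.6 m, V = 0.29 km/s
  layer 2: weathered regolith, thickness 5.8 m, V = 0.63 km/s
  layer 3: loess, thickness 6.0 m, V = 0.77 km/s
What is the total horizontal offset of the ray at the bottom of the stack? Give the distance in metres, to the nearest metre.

9 m

Apply Snell's law at each interface; in layer i the horizontal offset is hᵢ·tan θᵢ.
Layer 1: θ = 13.80°; offset = 3.6·tan 13.80° = 0.884 m.
Layer 2: sin θ = 0.63·sin 13.8°/0.29 = 0.5182, θ = 31.21°; offset = 5.8·tan 31.21° = 3.514 m.
Layer 3: sin θ = 0.77·sin 13.8°/0.29 = 0.6333, θ = 39.30°; offset = 6.0·tan 39.30° = 4.911 m.
Total horizontal offset = 9.309 m.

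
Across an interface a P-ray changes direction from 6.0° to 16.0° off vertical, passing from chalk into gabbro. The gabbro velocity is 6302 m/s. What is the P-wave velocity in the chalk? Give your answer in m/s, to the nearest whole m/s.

Snell's law: sin 6.0°/V₁ = sin 16.0°/V₂.
V₁ = V₂·sin 6.0°/sin 16.0° = 6302 × 0.3792 = 2389.87 m/s.

2390 m/s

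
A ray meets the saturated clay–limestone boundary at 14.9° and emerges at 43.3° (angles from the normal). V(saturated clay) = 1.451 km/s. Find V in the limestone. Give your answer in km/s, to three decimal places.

sin 14.9° = 0.2571; sin 43.3° = 0.6858.
V₂ = V₁·(sin θ₂/sin θ₁) = 1.451·(0.6858/0.2571) = 3.870 km/s.

3.870 km/s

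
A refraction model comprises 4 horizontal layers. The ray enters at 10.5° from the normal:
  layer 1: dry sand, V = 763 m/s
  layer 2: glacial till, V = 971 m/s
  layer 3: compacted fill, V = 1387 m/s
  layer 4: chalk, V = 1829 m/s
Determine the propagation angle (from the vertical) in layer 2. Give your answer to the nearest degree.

13°

Ray parameter p = sin 10.5° / 763 = 2.3884e-04 s/m.
sin θ_2 = p·V_2 = 2.3884e-04 × 971 = 0.2319.
θ_2 = 13.41° from the vertical.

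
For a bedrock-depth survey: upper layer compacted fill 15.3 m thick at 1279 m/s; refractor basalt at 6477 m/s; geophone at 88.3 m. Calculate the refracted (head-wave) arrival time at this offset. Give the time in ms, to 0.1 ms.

37.1 ms

θ_c = arcsin(V₁/V₂) = arcsin(1279/6477) = 11.39°, cos θ_c = 0.9803.
Intercept time tᵢ = 2h cos θ_c / V₁ = 2·15.3·0.9803/1279 = 0.02345 s.
t = x/V₂ + tᵢ = 88.3/6477 + 0.02345 = 0.03709 s.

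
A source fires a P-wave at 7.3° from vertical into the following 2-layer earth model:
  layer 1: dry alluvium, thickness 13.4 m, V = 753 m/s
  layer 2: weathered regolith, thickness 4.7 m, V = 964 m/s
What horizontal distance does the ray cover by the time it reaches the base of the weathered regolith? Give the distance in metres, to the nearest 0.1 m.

2.5 m

Ray parameter p = sin 7.3° / 753 m/s = 1.6874e-04 s/m.
Layer 1: θ = 7.30°; offset = 13.4·tan 7.30° = 1.717 m.
Layer 2: sin θ = p·964 = 0.1627 → θ = 9.36°; offset = 4.7·tan 9.36° = 0.775 m.
Total horizontal offset = 2.491 m.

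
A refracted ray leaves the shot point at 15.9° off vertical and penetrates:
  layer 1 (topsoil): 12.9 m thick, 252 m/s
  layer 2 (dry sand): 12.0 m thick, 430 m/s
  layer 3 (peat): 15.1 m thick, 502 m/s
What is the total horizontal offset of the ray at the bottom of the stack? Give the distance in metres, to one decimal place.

Ray parameter p = sin 15.9° / 252 m/s = 1.0871e-03 s/m.
Layer 1: θ = 15.90°; offset = 12.9·tan 15.90° = 3.675 m.
Layer 2: sin θ = p·430 = 0.4675 → θ = 27.87°; offset = 12.0·tan 27.87° = 6.346 m.
Layer 3: sin θ = p·502 = 0.5457 → θ = 33.08°; offset = 15.1·tan 33.08° = 9.834 m.
Σ offsets = 19.855 m.

19.9 m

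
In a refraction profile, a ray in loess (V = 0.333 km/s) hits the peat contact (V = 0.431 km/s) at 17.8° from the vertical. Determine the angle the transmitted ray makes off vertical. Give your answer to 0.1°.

23.3°

Snell's law: sin θ₂ = (V₂/V₁)·sin θ₁ = (0.431/0.333)·sin 17.8° = 0.3957.
θ₂ = arcsin 0.3957 = 23.31° from the normal.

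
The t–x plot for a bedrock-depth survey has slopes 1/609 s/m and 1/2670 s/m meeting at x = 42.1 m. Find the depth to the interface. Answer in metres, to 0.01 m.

16.69 m

x_cross = 2h·√((V₂+V₁)/(V₂−V₁)) → h = x_cross / (2·√((V₂+V₁)/(V₂−V₁))).
√((V₂+V₁)/(V₂−V₁)) = √((2670+609)/(2670−609)) = 1.2613.
h = 42.1 / (2·1.2613) = 16.69 m.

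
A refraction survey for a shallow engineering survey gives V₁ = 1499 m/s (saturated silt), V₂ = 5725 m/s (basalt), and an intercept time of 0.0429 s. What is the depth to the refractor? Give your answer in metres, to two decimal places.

θ_c = arcsin(1499/5725) = 15.18°; cos θ_c = 0.9651.
tᵢ = 2h cos θ_c/V₁ ⇒ h = tᵢ·V₁/(2 cos θ_c) = 0.0429·1499/(2·0.9651) = 33.32 m.

33.32 m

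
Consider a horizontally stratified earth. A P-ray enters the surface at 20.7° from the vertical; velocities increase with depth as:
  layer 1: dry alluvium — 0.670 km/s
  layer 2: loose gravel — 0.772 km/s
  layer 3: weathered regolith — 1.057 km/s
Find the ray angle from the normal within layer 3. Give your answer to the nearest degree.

34°

Ray parameter p = sin 20.7° / 0.670 = 5.2757e-01 s/km.
sin θ_3 = p·V_3 = 5.2757e-01 × 1.057 = 0.5576.
θ_3 = 33.89° from the vertical.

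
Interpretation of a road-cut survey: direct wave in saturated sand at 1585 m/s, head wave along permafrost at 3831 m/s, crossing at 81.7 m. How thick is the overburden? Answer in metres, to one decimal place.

x_cross = 2h·√((V₂+V₁)/(V₂−V₁)) → h = x_cross / (2·√((V₂+V₁)/(V₂−V₁))).
√((V₂+V₁)/(V₂−V₁)) = √((3831+1585)/(3831−1585)) = 1.5529.
h = 81.7 / (2·1.5529) = 26.31 m.

26.3 m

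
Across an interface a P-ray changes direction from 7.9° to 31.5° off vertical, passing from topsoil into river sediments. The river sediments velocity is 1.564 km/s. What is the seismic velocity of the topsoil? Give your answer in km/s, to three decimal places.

Snell's law: sin 7.9°/V₁ = sin 31.5°/V₂.
V₁ = V₂·sin 7.9°/sin 31.5° = 1.564 × 0.2631 = 0.411 km/s.

0.411 km/s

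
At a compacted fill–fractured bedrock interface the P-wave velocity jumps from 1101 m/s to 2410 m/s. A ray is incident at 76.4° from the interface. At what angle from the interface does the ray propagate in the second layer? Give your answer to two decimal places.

Convert to the normal: θ₁ = 90° − 76.4° = 13.6°.
sin θ₁/V₁ = sin θ₂/V₂ ⇒ sin θ₂ = 2410·sin 13.6°/1101 = 2410·0.2351/1101 = 0.5147.
θ₂ = sin⁻¹(0.5147) = 30.98° (from vertical).
From the interface: 90° − 30.98° = 59.02°.

59.02°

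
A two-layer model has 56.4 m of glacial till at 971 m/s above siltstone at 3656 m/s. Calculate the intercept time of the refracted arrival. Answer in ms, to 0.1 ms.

112.0 ms

θ_c = arcsin(V₁/V₂) = arcsin(971/3656) = 15.40°; cos θ_c = 0.9641.
tᵢ = 2h·cos θ_c / V₁ = 2·56.4·0.9641 / 971 = 0.11200 s.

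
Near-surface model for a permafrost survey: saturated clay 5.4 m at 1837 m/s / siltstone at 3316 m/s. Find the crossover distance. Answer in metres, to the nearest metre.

20 m

θ_c = arcsin(1837/3316) = 33.64°, so cos θ_c = 0.8325 and tᵢ = 2h cos θ_c/V₁ = 0.0049 s.
At crossover x/V₁ = x/V₂ + tᵢ ⇒ x = tᵢ/(1/V₁ − 1/V₂) = 0.00489/(5.4437e-04 − 3.0157e-04) = 20.16 m.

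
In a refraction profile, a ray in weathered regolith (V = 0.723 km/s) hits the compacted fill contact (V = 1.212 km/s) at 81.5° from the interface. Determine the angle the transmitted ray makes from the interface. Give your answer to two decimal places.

75.65°

Convert to the normal: θ₁ = 90° − 81.5° = 8.5°.
Snell's law: sin θ₂ = (V₂/V₁)·sin θ₁ = (1.212/0.723)·sin 8.5° = 0.2478.
θ₂ = arcsin 0.2478 = 14.35° from the normal.
From the interface: 90° − 14.35° = 75.65°.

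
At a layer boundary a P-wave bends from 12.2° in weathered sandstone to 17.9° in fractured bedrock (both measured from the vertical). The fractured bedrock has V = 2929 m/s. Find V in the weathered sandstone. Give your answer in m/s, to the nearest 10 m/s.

2010 m/s

Snell's law: sin 12.2°/V₁ = sin 17.9°/V₂.
V₁ = V₂·sin 12.2°/sin 17.9° = 2929 × 0.6876 = 2013.85 m/s.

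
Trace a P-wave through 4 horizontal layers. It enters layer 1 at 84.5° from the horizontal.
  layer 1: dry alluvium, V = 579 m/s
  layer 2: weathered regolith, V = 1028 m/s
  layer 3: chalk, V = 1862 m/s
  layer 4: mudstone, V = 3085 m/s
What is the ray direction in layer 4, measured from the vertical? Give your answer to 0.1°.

30.7°

From the normal: θ₁ = 90° − 84.5° = 5.5°.
Ray parameter p = sin 5.5° / 579 = 1.6554e-04 s/m.
sin θ_4 = p·V_4 = 1.6554e-04 × 3085 = 0.5107.
θ_4 = arcsin 0.5107 = 30.71°.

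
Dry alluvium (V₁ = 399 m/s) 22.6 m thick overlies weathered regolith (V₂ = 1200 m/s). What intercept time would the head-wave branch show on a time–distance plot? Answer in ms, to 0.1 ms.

θ_c = arcsin(V₁/V₂) = arcsin(399/1200) = 19.42°; cos θ_c = 0.9431.
tᵢ = 2h·cos θ_c / V₁ = 2·22.6·0.9431 / 399 = 0.10684 s.

106.8 ms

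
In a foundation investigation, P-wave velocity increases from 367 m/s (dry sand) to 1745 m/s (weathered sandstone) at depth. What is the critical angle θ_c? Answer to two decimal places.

12.14°

Critical incidence: sin θ_c = V₁/V₂ = 367/1745 = 0.2103.
θ_c = arcsin 0.2103 = 12.14°.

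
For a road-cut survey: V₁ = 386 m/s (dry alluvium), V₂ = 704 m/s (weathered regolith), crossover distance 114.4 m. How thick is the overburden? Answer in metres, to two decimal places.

h = (x_cross/2)·√((V₂−V₁)/(V₂+V₁)).
(V₂−V₁)/(V₂+V₁) = (704−386)/(704+386) = 0.2917; √ = 0.5401.
h = (114.4/2)·0.5401 = 30.90 m.

30.90 m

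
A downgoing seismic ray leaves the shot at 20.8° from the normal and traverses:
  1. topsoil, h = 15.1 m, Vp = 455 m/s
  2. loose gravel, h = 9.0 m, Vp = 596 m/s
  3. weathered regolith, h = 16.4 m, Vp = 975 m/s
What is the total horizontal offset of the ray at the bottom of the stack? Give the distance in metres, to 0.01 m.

29.70 m

Apply Snell's law at each interface; in layer i the horizontal offset is hᵢ·tan θᵢ.
Layer 1: θ = 20.80°; offset = 15.1·tan 20.80° = 5.7360 m.
Layer 2: sin θ = 596·sin 20.8°/455 = 0.4652, θ = 27.72°; offset = 9.0·tan 27.72° = 4.7291 m.
Layer 3: sin θ = 975·sin 20.8°/455 = 0.7609, θ = 49.55°; offset = 16.4·tan 49.55° = 19.2342 m.
Total horizontal offset = 29.6992 m.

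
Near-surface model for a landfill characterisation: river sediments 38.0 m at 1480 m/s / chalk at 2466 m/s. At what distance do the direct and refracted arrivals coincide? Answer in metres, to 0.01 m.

152.04 m

x_cross = 2h·√((V₂+V₁)/(V₂−V₁)).
(V₂+V₁)/(V₂−V₁) = (2466+1480)/(2466−1480) = 4.0020; √ = 2.0005.
x_cross = 2·38.0·2.0005 = 152.04 m.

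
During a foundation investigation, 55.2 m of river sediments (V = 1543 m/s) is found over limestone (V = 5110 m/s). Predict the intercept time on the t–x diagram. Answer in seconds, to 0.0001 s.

tᵢ = 2h·√(V₂²−V₁²)/(V₁V₂).
√(V₂²−V₁²) = √(5110²−1543²) = 4871.5 m/s.
tᵢ = 2·55.2·4871.5/(1543·5110) = 0.06821 s.

0.0682 s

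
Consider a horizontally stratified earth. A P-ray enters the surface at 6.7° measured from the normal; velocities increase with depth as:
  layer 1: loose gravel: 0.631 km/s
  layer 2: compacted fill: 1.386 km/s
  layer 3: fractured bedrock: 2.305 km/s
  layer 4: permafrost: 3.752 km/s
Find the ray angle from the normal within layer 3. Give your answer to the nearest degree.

Ray parameter p = sin 6.7° / 0.631 = 1.8490e-01 s/km.
sin θ_3 = p·V_3 = 1.8490e-01 × 2.305 = 0.4262.
θ_3 = 25.23° from the vertical.

25°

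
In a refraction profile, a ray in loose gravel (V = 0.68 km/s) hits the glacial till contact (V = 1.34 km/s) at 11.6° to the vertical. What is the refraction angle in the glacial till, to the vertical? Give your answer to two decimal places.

sin θ₁/V₁ = sin θ₂/V₂ ⇒ sin θ₂ = 1.34·sin 11.6°/0.68 = 1.34·0.2011/0.68 = 0.3962.
θ₂ = arcsin 0.3962 = 23.34° from the normal.

23.34°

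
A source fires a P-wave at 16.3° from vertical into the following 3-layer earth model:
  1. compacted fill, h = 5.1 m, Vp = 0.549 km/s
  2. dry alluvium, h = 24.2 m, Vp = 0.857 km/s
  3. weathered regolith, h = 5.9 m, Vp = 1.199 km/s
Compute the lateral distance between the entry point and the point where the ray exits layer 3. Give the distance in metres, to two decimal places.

17.86 m

Apply Snell's law at each interface; in layer i the horizontal offset is hᵢ·tan θᵢ.
Layer 1: θ = 16.30°; offset = 5.1·tan 16.30° = 1.4913 m.
Layer 2: sin θ = 0.857·sin 16.3°/0.549 = 0.4381, θ = 25.98°; offset = 24.2·tan 25.98° = 11.7950 m.
Layer 3: sin θ = 1.199·sin 16.3°/0.549 = 0.6130, θ = 37.80°; offset = 5.9·tan 37.80° = 4.5772 m.
Summing the layer offsets gives 17.8636 m.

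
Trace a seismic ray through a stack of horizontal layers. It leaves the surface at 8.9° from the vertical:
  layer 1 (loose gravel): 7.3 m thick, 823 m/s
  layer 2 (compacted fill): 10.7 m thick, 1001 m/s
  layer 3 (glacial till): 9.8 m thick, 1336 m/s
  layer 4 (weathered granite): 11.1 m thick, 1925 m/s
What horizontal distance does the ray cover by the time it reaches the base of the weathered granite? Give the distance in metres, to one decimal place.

Ray parameter p = sin 8.9° / 823 m/s = 1.8798e-04 s/m.
Layer 1: θ = 8.90°; offset = 7.3·tan 8.90° = 1.143 m.
Layer 2: sin θ = p·1001 = 0.1882 → θ = 10.85°; offset = 10.7·tan 10.85° = 2.050 m.
Layer 3: sin θ = p·1336 = 0.2511 → θ = 14.55°; offset = 9.8·tan 14.55° = 2.543 m.
Layer 4: sin θ = p·1925 = 0.3619 → θ = 21.21°; offset = 11.1·tan 21.21° = 4.309 m.
Total horizontal offset = 10.045 m.

10.0 m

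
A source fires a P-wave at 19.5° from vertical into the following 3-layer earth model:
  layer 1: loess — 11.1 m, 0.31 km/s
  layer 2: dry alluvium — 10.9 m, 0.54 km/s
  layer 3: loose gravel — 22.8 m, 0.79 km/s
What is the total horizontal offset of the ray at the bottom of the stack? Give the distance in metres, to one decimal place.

48.6 m

p = sin θ₁/V₁ = sin 19.5°/0.31 = 1.0768e+00 s/km is conserved through the stack.
Layer 1: θ = 19.50°; offset = 11.1·tan 19.50° = 3.931 m.
Layer 2: sin θ = p·0.54 = 0.5815 → θ = 35.55°; offset = 10.9·tan 35.55° = 7.790 m.
Layer 3: sin θ = p·0.79 = 0.8507 → θ = 58.28°; offset = 22.8·tan 58.28° = 36.894 m.
Σ offsets = 48.615 m.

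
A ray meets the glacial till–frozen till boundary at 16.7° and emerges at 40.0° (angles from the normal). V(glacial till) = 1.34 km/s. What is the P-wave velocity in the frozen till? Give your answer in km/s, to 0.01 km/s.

3.00 km/s

sin 16.7° = 0.2874; sin 40.0° = 0.6428.
V₂ = V₁·(sin θ₂/sin θ₁) = 1.34·(0.6428/0.2874) = 3.00 km/s.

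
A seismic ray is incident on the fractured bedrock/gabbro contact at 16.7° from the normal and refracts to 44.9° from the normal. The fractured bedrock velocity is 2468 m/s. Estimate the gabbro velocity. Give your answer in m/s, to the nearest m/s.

Snell's law: sin 16.7°/V₁ = sin 44.9°/V₂.
V₂ = V₁·sin 44.9°/sin 16.7° = 2468 × 2.4564 = 6062.39 m/s.

6062 m/s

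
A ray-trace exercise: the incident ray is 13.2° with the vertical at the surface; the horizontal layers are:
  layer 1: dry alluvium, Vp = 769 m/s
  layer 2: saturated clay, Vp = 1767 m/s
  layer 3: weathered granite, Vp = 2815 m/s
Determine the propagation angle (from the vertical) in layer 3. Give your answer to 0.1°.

Ray parameter p = sin 13.2° / 769 = 2.9695e-04 s/m.
sin θ_3 = p·V_3 = 2.9695e-04 × 2815 = 0.8359.
θ_3 = 56.71° from the vertical.

56.7°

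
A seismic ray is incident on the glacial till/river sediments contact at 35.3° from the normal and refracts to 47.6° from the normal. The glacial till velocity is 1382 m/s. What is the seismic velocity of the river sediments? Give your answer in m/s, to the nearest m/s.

1766 m/s

Snell's law: sin 35.3°/V₁ = sin 47.6°/V₂.
V₂ = V₁·sin 47.6°/sin 35.3° = 1382 × 1.2779 = 1766.08 m/s.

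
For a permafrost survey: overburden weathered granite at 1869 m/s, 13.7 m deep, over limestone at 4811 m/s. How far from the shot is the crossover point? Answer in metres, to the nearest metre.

θ_c = arcsin(1869/4811) = 22.86°, so cos θ_c = 0.9215 and tᵢ = 2h cos θ_c/V₁ = 0.0135 s.
At crossover x/V₁ = x/V₂ + tᵢ ⇒ x = tᵢ/(1/V₁ − 1/V₂) = 0.01351/(5.3505e-04 − 2.0786e-04) = 41.29 m.

41 m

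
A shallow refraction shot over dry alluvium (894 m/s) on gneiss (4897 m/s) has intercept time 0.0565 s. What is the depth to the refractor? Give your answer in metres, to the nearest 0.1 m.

25.7 m

h = tᵢ·V₁·V₂ / (2·√(V₂²−V₁²)).
√(V₂²−V₁²) = √(4897² − 894²) = 4814.7 m/s.
h = 0.0565 s × 894 × 4897 / (2 × 4814.7) = 25.69 m.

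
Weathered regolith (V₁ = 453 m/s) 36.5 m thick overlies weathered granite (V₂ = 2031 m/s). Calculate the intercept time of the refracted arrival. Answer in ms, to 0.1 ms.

157.1 ms

tᵢ = 2h·√(V₂²−V₁²)/(V₁V₂).
√(V₂²−V₁²) = √(2031²−453²) = 1979.8 m/s.
tᵢ = 2·36.5·1979.8/(453·2031) = 0.15709 s.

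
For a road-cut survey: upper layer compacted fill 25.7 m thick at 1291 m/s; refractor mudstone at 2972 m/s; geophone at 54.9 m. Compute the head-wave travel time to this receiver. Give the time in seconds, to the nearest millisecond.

0.054 s

t = x/V₂ + 2h·√(V₂²−V₁²)/(V₁V₂).
√(V₂²−V₁²) = √(2972²−1291²) = 2677.0 m/s; delay term = 2·25.7·2677.0/(1291·2972) = 0.03586 s.
t = 54.9/2972 + 0.03586 = 0.05433 s.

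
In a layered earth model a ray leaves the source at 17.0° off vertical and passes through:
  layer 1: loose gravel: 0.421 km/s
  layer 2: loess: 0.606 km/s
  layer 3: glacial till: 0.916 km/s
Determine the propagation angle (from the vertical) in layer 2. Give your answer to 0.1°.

Ray parameter p = sin 17.0° / 0.421 = 6.9447e-01 s/km.
sin θ_2 = p·V_2 = 6.9447e-01 × 0.606 = 0.4208.
θ_2 = arcsin 0.4208 = 24.89°.

24.9°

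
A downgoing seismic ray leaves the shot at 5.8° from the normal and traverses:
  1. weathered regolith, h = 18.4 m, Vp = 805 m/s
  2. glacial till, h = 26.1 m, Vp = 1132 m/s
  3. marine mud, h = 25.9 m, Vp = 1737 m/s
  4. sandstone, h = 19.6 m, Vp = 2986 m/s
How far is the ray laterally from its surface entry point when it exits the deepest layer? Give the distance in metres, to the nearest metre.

p = sin θ₁/V₁ = sin 5.8°/805 = 1.2554e-04 s/m is conserved through the stack.
Layer 1: θ = 5.80°; offset = 18.4·tan 5.80° = 1.869 m.
Layer 2: sin θ = p·1132 = 0.1421 → θ = 8.17°; offset = 26.1·tan 8.17° = 3.747 m.
Layer 3: sin θ = p·1737 = 0.2181 → θ = 12.59°; offset = 25.9·tan 12.59° = 5.787 m.
Layer 4: sin θ = p·2986 = 0.3748 → θ = 22.02°; offset = 19.6·tan 22.02° = 7.925 m.
Σ offsets = 19.328 m.

19 m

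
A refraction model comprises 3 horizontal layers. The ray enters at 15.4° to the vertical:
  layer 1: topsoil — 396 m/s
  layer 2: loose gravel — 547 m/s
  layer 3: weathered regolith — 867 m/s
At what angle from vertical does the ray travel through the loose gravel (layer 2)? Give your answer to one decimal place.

21.5°

Ray parameter p = sin 15.4° / 396 = 6.7060e-04 s/m.
sin θ_2 = p·V_2 = 6.7060e-04 × 547 = 0.3668.
θ_2 = arcsin 0.3668 = 21.52°.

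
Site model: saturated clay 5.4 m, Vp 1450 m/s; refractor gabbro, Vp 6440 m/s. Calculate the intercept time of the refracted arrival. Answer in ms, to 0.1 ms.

tᵢ = 2h·√(V₂²−V₁²)/(V₁V₂).
√(V₂²−V₁²) = √(6440²−1450²) = 6274.6 m/s.
tᵢ = 2·5.4·6274.6/(1450·6440) = 0.00726 s.

7.3 ms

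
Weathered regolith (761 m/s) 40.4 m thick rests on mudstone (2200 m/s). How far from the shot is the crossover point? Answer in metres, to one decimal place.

115.9 m

x_cross = 2h·√((V₂+V₁)/(V₂−V₁)).
(V₂+V₁)/(V₂−V₁) = (2200+761)/(2200−761) = 2.0577; √ = 1.4345.
x_cross = 2·40.4·1.4345 = 115.90 m.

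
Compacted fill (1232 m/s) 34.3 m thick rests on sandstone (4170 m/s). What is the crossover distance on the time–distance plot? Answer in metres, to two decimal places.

θ_c = arcsin(1232/4170) = 17.18°, so cos θ_c = 0.9554 and tᵢ = 2h cos θ_c/V₁ = 0.0532 s.
At crossover x/V₁ = x/V₂ + tᵢ ⇒ x = tᵢ/(1/V₁ − 1/V₂) = 0.05320/(8.1169e-04 − 2.3981e-04) = 93.02 m.

93.02 m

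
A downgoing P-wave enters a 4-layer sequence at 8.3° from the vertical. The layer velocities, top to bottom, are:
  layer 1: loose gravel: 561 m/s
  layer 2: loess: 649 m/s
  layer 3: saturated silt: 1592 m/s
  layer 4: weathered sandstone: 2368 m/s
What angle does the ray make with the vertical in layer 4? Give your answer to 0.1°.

37.5°

Snell's law across each interface conserves sin θ / V, so sin θ_4 = V_4·sin θ₁/V₁.
sin θ_4 = 2368 × sin 8.3° / 561 = 0.6093.
θ_4 = 37.54° from the vertical.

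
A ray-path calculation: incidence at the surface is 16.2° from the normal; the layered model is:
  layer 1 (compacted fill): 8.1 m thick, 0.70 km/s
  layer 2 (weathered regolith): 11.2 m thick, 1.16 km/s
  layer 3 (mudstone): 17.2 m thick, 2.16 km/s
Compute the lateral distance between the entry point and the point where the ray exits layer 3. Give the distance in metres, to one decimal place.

37.3 m

Ray parameter p = sin 16.2° / 0.70 km/s = 3.9856e-01 s/km.
Layer 1: θ = 16.20°; offset = 8.1·tan 16.20° = 2.353 m.
Layer 2: sin θ = p·1.16 = 0.4623 → θ = 27.54°; offset = 11.2·tan 27.54° = 5.840 m.
Layer 3: sin θ = p·2.16 = 0.8609 → θ = 59.42°; offset = 17.2·tan 59.42° = 29.103 m.
Σ offsets = 37.295 m.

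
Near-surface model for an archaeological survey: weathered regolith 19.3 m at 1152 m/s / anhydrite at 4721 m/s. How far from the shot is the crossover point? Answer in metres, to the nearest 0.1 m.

49.5 m

θ_c = arcsin(1152/4721) = 14.12°, so cos θ_c = 0.9698 and tᵢ = 2h cos θ_c/V₁ = 0.0325 s.
At crossover x/V₁ = x/V₂ + tᵢ ⇒ x = tᵢ/(1/V₁ − 1/V₂) = 0.03249/(8.6806e-04 − 2.1182e-04) = 49.52 m.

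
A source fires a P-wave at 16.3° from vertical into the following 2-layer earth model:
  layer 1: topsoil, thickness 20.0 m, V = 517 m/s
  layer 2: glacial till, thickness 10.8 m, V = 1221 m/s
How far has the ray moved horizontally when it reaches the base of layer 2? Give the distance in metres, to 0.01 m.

Apply Snell's law at each interface; in layer i the horizontal offset is hᵢ·tan θᵢ.
Layer 1: θ = 16.30°; offset = 20.0·tan 16.30° = 5.8484 m.
Layer 2: sin θ = 1221·sin 16.3°/517 = 0.6629, θ = 41.52°; offset = 10.8·tan 41.52° = 9.5610 m.
Σ offsets = 15.4094 m.

15.41 m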